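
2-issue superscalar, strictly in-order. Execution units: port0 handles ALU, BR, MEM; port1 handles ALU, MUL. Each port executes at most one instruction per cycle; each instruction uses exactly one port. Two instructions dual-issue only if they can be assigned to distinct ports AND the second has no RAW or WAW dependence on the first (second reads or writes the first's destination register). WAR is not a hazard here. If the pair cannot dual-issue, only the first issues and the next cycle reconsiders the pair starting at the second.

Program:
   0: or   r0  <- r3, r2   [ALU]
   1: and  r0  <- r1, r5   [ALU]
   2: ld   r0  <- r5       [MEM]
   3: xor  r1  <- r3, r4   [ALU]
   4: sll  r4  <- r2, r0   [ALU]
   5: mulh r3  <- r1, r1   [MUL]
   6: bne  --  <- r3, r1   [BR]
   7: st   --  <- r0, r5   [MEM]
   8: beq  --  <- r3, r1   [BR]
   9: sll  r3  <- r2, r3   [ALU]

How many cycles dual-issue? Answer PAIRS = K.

0. or @i0  | WAW r0
1. and @i1  | WAW r0
2. ld/xor @i2/i3  | 2-wide
3. sll/mulh @i4/i5  | 2-wide
4. bne @i6  | no-port BR/MEM
5. st @i7  | no-port MEM/BR
6. beq/sll @i8/i9  | 2-wide

PAIRS = 3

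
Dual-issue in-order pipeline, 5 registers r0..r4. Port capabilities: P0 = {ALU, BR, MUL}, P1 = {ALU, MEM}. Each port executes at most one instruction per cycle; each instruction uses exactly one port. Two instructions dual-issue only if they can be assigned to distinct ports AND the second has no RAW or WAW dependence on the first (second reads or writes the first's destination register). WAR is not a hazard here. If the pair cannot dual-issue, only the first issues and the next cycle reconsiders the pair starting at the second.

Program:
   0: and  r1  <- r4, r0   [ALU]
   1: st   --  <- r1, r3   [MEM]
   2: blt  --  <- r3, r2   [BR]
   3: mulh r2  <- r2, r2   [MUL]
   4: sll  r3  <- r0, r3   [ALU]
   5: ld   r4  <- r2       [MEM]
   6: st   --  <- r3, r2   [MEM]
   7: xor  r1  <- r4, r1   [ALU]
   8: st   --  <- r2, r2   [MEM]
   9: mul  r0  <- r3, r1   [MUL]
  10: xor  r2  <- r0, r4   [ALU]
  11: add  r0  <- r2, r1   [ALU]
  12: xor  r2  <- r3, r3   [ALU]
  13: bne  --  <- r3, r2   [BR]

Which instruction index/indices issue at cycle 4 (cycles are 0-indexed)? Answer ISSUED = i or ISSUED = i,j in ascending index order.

c0: i0 and.ALU  RAW r1
c1: i1&i2 st.MEM+blt.BR  2-wide
c2: i3&i4 mulh.MUL+sll.ALU  2-wide
c3: i5 ld.MEM  no-port MEM/MEM
c4: i6&i7 st.MEM+xor.ALU  2-wide
c5: i8&i9 st.MEM+mul.MUL  2-wide
c6: i10 xor.ALU  RAW r2
c7: i11&i12 add.ALU+xor.ALU  2-wide
c8: i13 bne.BR  tail

ISSUED = 6,7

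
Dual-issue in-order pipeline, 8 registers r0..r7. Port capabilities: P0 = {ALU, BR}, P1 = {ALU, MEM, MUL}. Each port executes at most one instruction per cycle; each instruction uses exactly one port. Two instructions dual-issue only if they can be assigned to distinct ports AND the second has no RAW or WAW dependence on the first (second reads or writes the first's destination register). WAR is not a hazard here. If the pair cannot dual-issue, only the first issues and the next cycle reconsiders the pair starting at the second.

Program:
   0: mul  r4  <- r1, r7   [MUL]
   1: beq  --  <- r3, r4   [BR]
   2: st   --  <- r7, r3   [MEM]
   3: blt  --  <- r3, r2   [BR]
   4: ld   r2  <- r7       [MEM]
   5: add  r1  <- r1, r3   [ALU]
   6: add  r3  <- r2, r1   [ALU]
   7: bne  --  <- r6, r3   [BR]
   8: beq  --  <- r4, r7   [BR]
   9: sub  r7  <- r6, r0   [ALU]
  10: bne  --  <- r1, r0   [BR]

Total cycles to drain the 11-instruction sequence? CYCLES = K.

CYCLES = 8

  cy0 -> i0 (mul) RAW r4
  cy1 -> i1+i2 (beq+st) dual
  cy2 -> i3+i4 (blt+ld) dual
  cy3 -> i5 (add) RAW r1
  cy4 -> i6 (add) RAW r3
  cy5 -> i7 (bne) no-port BR/BR
  cy6 -> i8+i9 (beq+sub) dual
  cy7 -> i10 (bne) tail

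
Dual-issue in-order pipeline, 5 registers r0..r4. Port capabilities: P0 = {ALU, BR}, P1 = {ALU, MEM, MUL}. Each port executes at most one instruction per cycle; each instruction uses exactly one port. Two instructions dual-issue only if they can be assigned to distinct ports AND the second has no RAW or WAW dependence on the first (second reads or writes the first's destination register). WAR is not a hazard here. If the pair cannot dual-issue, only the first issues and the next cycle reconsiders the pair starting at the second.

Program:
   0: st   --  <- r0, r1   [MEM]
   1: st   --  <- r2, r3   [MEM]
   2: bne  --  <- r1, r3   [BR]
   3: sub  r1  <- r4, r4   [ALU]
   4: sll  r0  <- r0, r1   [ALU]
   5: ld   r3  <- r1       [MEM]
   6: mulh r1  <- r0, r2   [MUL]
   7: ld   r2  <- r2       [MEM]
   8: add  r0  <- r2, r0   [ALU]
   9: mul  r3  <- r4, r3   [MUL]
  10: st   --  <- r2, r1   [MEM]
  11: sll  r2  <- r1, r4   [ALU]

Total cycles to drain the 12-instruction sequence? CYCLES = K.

CYCLES = 8

c0: i0 st  no-port MEM/MEM
c1: i1+i2 st;bne  pair
c2: i3 sub  RAW r1
c3: i4+i5 sll;ld  pair
c4: i6 mulh  no-port MUL/MEM
c5: i7 ld  RAW r2
c6: i8+i9 add;mul  pair
c7: i10+i11 st;sll  pair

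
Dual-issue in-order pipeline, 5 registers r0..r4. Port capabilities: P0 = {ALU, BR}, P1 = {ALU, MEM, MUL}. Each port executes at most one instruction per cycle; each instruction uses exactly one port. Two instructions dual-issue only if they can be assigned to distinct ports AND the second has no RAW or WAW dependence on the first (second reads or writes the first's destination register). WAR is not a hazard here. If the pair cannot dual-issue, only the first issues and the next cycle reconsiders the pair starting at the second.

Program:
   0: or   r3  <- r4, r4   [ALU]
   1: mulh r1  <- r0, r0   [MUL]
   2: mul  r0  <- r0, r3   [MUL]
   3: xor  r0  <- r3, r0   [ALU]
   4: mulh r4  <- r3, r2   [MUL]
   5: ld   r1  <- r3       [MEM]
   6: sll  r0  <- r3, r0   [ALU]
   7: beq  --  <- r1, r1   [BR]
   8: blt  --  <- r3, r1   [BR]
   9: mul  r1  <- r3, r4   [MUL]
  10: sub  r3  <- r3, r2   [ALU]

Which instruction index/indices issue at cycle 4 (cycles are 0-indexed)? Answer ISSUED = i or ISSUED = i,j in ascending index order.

ISSUED = 7

c0: i0/i1 or.ALU+mulh.MUL  pair
c1: i2 mul.MUL  RAW+WAW r0
c2: i3/i4 xor.ALU+mulh.MUL  pair
c3: i5/i6 ld.MEM+sll.ALU  pair
c4: i7 beq.BR  no-port BR/BR
c5: i8/i9 blt.BR+mul.MUL  pair
c6: i10 sub.ALU  tail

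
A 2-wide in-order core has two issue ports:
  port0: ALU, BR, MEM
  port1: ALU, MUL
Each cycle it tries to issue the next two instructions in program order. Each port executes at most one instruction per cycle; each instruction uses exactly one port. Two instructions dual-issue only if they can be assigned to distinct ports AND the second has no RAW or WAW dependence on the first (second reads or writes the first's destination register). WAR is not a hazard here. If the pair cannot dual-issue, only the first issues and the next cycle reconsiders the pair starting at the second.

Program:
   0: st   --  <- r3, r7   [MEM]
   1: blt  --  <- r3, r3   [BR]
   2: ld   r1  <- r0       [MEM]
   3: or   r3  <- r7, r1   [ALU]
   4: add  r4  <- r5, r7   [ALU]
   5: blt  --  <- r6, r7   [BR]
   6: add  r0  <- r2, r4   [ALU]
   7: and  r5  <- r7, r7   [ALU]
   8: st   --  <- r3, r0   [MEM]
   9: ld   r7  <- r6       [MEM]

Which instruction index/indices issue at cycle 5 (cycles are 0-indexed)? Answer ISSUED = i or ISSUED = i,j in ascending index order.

[0] i0  st.MEM  -- no-port MEM/BR
[1] i1  blt.BR  -- no-port BR/MEM
[2] i2  ld.MEM  -- RAW r1
[3] i3/i4  or.ALU+add.ALU  -- dual
[4] i5/i6  blt.BR+add.ALU  -- dual
[5] i7/i8  and.ALU+st.MEM  -- dual
[6] i9  ld.MEM  -- tail

ISSUED = 7,8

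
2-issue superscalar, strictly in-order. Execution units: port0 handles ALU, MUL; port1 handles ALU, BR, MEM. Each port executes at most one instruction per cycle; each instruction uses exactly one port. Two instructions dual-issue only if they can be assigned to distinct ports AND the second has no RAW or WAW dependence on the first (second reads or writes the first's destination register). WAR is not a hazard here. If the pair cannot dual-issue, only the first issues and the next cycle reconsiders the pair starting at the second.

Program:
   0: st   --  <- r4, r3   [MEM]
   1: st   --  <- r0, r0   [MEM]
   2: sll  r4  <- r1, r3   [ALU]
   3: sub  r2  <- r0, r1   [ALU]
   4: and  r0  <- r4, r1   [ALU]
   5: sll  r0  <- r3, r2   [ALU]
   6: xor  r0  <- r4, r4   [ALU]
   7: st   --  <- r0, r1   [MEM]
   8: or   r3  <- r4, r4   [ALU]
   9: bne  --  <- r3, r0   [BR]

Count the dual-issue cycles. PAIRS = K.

PAIRS = 3

0. st @i0  | no-port MEM/MEM
1. st+sll @i1&i2  | dual
2. sub+and @i3&i4  | dual
3. sll @i5  | WAW r0
4. xor @i6  | RAW r0
5. st+or @i7&i8  | dual
6. bne @i9  | tail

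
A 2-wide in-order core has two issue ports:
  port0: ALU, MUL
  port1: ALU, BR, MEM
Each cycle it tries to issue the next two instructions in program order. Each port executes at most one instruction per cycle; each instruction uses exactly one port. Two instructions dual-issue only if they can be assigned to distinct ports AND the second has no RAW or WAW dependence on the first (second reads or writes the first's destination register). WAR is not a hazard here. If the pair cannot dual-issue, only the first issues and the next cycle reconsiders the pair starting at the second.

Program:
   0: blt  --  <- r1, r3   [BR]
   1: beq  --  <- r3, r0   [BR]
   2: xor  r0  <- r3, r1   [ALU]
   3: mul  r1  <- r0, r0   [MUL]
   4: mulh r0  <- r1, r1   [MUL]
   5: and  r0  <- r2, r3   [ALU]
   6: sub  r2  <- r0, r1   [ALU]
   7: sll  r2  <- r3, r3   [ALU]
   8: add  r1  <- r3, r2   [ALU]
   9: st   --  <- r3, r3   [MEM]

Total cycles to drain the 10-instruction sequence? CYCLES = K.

CYCLES = 8

t=0 i0:blt.BR ; no-port BR/BR
t=1 i1/i2:beq.BR xor.ALU ; dual
t=2 i3:mul.MUL ; no-port MUL/MUL
t=3 i4:mulh.MUL ; WAW r0
t=4 i5:and.ALU ; RAW r0
t=5 i6:sub.ALU ; WAW r2
t=6 i7:sll.ALU ; RAW r2
t=7 i8/i9:add.ALU st.MEM ; dual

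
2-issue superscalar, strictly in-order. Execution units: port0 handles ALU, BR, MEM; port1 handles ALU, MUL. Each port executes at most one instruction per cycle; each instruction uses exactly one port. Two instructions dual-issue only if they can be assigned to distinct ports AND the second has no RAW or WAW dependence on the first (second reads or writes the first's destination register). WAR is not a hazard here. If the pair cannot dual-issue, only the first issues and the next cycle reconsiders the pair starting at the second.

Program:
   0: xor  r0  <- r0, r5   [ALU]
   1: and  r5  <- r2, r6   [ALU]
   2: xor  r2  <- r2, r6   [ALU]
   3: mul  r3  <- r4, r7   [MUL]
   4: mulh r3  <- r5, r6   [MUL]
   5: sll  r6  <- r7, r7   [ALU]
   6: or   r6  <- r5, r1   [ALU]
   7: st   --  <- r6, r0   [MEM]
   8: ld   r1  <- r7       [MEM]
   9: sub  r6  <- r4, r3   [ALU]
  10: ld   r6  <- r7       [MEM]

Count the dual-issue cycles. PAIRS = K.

PAIRS = 4

[0] i0+i1  xor.ALU+and.ALU  -- pair
[1] i2+i3  xor.ALU+mul.MUL  -- pair
[2] i4+i5  mulh.MUL+sll.ALU  -- pair
[3] i6  or.ALU  -- RAW r6
[4] i7  st.MEM  -- no-port MEM/MEM
[5] i8+i9  ld.MEM+sub.ALU  -- pair
[6] i10  ld.MEM  -- tail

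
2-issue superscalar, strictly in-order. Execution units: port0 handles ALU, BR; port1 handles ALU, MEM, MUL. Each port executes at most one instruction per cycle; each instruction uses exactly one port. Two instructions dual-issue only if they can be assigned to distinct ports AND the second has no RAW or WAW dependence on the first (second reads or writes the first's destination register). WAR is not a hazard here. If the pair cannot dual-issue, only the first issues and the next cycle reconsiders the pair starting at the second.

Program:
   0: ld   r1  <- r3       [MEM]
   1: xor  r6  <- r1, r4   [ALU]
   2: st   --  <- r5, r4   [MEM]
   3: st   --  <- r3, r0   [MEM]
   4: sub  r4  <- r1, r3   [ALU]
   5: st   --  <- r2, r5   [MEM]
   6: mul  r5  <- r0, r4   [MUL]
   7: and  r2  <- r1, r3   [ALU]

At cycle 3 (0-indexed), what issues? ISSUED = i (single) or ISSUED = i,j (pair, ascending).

ISSUED = 5

[0] i0  ld  -- RAW r1
[1] i1&i2  xor st  -- pair
[2] i3&i4  st sub  -- pair
[3] i5  st  -- no-port MEM/MUL
[4] i6&i7  mul and  -- pair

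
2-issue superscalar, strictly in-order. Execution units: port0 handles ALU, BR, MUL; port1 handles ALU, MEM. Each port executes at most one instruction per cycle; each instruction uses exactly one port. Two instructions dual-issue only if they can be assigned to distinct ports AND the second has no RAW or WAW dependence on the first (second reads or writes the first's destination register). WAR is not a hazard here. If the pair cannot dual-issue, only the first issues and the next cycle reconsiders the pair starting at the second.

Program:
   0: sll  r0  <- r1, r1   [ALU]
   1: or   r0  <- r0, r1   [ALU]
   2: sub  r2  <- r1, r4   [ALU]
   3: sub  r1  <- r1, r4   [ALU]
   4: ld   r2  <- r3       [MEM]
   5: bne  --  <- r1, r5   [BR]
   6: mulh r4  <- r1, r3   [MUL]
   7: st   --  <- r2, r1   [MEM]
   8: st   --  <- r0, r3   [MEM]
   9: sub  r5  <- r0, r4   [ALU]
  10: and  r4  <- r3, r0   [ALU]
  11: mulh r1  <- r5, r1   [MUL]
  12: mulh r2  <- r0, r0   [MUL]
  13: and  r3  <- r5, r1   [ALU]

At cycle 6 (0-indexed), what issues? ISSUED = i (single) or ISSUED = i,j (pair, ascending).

  cy0 -> i0 (sll.ALU) RAW+WAW r0
  cy1 -> i1+i2 (or.ALU/sub.ALU) dual
  cy2 -> i3+i4 (sub.ALU/ld.MEM) dual
  cy3 -> i5 (bne.BR) no-port BR/MUL
  cy4 -> i6+i7 (mulh.MUL/st.MEM) dual
  cy5 -> i8+i9 (st.MEM/sub.ALU) dual
  cy6 -> i10+i11 (and.ALU/mulh.MUL) dual
  cy7 -> i12+i13 (mulh.MUL/and.ALU) dual

ISSUED = 10,11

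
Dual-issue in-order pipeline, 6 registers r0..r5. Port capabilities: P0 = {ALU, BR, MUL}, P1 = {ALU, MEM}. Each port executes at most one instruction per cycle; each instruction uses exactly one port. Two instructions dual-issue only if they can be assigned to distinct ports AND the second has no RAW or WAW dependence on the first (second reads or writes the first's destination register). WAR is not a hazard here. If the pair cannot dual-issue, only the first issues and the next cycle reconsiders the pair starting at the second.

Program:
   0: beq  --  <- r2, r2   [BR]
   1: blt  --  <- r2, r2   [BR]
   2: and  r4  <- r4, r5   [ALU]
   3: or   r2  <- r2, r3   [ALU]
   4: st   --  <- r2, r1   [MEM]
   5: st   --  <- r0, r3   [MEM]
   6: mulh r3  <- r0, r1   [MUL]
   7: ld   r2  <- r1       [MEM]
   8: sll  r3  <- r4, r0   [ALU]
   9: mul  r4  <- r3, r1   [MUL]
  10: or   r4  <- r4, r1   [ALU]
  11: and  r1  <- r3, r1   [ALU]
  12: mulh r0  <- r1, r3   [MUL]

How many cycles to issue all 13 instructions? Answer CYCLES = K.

t=0 i0:beq ; no-port BR/BR
t=1 i1+i2:blt and ; dual
t=2 i3:or ; RAW r2
t=3 i4:st ; no-port MEM/MEM
t=4 i5+i6:st mulh ; dual
t=5 i7+i8:ld sll ; dual
t=6 i9:mul ; RAW+WAW r4
t=7 i10+i11:or and ; dual
t=8 i12:mulh ; tail

CYCLES = 9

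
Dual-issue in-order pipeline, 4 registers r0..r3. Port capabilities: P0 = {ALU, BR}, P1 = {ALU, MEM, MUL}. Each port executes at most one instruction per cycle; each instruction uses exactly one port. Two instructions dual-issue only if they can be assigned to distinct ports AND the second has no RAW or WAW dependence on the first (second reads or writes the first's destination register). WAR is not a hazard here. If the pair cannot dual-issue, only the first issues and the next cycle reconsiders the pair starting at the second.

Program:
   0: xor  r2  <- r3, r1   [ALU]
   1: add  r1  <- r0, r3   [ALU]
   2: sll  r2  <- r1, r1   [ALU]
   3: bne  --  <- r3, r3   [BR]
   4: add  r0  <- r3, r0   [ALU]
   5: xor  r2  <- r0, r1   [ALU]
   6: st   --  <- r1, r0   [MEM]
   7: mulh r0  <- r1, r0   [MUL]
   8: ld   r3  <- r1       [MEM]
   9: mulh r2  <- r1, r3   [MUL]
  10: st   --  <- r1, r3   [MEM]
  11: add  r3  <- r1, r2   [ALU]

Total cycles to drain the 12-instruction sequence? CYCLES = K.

t=0 i0,i1:xor.ALU+add.ALU ; pair
t=1 i2,i3:sll.ALU+bne.BR ; pair
t=2 i4:add.ALU ; RAW r0
t=3 i5,i6:xor.ALU+st.MEM ; pair
t=4 i7:mulh.MUL ; no-port MUL/MEM
t=5 i8:ld.MEM ; no-port MEM/MUL
t=6 i9:mulh.MUL ; no-port MUL/MEM
t=7 i10,i11:st.MEM+add.ALU ; pair

CYCLES = 8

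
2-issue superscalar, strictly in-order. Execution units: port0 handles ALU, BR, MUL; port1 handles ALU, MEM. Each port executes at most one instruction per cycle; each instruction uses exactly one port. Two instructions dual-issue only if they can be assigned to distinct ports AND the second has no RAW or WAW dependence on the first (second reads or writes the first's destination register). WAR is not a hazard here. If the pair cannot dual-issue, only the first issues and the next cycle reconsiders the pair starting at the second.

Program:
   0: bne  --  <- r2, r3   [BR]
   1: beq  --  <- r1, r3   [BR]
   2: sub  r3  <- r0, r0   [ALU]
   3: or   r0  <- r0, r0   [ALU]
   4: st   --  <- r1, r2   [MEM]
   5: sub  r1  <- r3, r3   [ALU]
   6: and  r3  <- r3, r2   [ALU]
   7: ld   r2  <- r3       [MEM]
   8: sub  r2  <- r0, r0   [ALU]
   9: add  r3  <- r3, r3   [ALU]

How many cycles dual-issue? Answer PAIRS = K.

PAIRS = 4

t=0 i0:bne.BR ; no-port BR/BR
t=1 i1,i2:beq.BR sub.ALU ; pair
t=2 i3,i4:or.ALU st.MEM ; pair
t=3 i5,i6:sub.ALU and.ALU ; pair
t=4 i7:ld.MEM ; WAW r2
t=5 i8,i9:sub.ALU add.ALU ; pair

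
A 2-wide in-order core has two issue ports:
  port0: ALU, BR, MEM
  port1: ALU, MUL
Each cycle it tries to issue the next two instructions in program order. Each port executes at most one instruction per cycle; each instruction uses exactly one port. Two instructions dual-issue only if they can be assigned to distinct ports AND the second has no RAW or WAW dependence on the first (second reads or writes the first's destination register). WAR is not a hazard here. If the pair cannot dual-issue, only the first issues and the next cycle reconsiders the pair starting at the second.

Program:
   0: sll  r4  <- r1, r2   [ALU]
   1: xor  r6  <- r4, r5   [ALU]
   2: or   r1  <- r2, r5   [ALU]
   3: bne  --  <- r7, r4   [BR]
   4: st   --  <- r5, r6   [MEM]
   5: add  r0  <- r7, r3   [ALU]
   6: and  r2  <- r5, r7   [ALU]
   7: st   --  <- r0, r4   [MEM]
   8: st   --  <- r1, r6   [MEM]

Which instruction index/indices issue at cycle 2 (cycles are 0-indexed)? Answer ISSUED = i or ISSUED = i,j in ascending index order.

[0] i0  sll  -- RAW r4
[1] i1/i2  xor;or  -- 2-wide
[2] i3  bne  -- no-port BR/MEM
[3] i4/i5  st;add  -- 2-wide
[4] i6/i7  and;st  -- 2-wide
[5] i8  st  -- tail

ISSUED = 3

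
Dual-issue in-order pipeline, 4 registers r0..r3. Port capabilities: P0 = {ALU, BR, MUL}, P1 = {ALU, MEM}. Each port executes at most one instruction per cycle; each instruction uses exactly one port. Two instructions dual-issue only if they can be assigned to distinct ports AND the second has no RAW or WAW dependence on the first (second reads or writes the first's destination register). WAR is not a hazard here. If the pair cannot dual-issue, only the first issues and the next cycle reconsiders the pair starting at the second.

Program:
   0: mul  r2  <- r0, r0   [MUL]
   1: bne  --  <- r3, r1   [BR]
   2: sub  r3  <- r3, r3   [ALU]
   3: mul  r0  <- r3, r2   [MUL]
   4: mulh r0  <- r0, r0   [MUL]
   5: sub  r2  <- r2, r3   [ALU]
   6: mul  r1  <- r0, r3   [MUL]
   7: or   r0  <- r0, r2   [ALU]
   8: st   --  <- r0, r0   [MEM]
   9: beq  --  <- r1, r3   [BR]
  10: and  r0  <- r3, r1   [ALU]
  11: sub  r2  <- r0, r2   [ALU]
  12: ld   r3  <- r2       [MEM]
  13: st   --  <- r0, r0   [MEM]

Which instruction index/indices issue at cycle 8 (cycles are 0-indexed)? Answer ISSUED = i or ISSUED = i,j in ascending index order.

  cy0 -> i0 (mul.MUL) no-port MUL/BR
  cy1 -> i1,i2 (bne.BR+sub.ALU) pair
  cy2 -> i3 (mul.MUL) no-port MUL/MUL
  cy3 -> i4,i5 (mulh.MUL+sub.ALU) pair
  cy4 -> i6,i7 (mul.MUL+or.ALU) pair
  cy5 -> i8,i9 (st.MEM+beq.BR) pair
  cy6 -> i10 (and.ALU) RAW r0
  cy7 -> i11 (sub.ALU) RAW r2
  cy8 -> i12 (ld.MEM) no-port MEM/MEM
  cy9 -> i13 (st.MEM) tail

ISSUED = 12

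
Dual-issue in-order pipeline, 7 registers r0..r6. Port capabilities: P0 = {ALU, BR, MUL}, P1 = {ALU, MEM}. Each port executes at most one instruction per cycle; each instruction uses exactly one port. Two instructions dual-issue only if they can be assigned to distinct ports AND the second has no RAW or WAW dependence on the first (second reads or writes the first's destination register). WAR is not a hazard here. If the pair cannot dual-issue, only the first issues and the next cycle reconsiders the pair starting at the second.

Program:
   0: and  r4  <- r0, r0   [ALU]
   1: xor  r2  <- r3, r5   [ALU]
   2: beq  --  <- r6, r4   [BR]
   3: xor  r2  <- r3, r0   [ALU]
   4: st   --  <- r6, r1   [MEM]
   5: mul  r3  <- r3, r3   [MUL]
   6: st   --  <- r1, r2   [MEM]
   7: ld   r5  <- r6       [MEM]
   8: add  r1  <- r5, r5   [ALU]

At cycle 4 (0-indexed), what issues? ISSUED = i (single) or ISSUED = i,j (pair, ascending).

ISSUED = 7

[0] i0,i1  and.ALU+xor.ALU  -- 2-wide
[1] i2,i3  beq.BR+xor.ALU  -- 2-wide
[2] i4,i5  st.MEM+mul.MUL  -- 2-wide
[3] i6  st.MEM  -- no-port MEM/MEM
[4] i7  ld.MEM  -- RAW r5
[5] i8  add.ALU  -- tail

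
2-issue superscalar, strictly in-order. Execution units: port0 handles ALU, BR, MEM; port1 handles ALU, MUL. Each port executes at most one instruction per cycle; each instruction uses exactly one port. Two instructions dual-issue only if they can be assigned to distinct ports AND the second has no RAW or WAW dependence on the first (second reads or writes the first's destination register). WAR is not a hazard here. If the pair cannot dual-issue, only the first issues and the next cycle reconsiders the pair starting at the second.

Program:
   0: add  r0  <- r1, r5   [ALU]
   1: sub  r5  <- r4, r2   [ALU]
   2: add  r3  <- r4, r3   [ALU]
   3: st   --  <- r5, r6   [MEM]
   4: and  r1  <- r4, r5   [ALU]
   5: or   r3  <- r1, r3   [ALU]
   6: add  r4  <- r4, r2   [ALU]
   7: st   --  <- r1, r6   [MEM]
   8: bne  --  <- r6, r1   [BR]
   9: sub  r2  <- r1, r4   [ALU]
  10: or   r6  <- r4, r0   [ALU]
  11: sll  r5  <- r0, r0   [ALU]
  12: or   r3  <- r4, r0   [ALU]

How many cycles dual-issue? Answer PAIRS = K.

c0: i0,i1 add.ALU;sub.ALU  dual
c1: i2,i3 add.ALU;st.MEM  dual
c2: i4 and.ALU  RAW r1
c3: i5,i6 or.ALU;add.ALU  dual
c4: i7 st.MEM  no-port MEM/BR
c5: i8,i9 bne.BR;sub.ALU  dual
c6: i10,i11 or.ALU;sll.ALU  dual
c7: i12 or.ALU  tail

PAIRS = 5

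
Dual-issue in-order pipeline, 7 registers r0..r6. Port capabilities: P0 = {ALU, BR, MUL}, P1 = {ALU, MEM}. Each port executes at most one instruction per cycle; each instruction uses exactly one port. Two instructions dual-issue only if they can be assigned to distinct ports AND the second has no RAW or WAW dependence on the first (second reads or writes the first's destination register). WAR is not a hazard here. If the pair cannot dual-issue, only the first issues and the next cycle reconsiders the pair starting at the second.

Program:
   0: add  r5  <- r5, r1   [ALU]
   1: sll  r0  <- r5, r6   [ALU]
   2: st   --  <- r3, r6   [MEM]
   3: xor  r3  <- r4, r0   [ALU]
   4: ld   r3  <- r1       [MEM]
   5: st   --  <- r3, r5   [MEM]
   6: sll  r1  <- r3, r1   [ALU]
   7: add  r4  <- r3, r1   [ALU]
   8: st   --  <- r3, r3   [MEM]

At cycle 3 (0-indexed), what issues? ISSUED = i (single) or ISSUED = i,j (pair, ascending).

0. add @i0  | RAW r5
1. sll/st @i1+i2  | pair
2. xor @i3  | WAW r3
3. ld @i4  | no-port MEM/MEM
4. st/sll @i5+i6  | pair
5. add/st @i7+i8  | pair

ISSUED = 4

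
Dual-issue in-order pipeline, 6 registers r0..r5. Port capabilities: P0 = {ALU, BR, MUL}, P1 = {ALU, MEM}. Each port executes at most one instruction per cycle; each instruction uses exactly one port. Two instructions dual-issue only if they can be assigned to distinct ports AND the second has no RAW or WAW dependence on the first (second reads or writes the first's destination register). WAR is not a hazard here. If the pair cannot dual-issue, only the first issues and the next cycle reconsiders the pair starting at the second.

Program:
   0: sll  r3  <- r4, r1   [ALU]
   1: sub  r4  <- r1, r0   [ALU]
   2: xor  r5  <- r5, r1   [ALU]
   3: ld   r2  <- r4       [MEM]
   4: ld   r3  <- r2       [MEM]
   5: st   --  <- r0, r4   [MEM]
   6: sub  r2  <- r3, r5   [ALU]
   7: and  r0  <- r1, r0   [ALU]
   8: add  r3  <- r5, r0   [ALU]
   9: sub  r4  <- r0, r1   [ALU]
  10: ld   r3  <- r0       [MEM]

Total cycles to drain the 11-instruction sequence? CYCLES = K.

CYCLES = 7

t=0 i0&i1:sll sub ; pair
t=1 i2&i3:xor ld ; pair
t=2 i4:ld ; no-port MEM/MEM
t=3 i5&i6:st sub ; pair
t=4 i7:and ; RAW r0
t=5 i8&i9:add sub ; pair
t=6 i10:ld ; tail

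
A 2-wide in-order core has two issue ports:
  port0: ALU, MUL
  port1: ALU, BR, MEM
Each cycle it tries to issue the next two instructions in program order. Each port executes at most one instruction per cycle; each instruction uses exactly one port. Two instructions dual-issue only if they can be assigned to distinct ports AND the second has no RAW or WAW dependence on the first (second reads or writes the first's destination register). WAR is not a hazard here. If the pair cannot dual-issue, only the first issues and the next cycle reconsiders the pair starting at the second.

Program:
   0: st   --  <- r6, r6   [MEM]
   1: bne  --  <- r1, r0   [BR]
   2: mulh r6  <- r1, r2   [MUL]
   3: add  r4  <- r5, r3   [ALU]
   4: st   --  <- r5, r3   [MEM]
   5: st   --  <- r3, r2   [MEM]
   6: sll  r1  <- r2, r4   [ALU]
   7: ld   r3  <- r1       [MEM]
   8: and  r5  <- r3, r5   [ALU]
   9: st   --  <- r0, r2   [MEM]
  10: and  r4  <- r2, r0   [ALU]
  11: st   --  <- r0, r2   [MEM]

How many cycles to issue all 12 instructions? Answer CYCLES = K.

c0: i0 st  no-port MEM/BR
c1: i1,i2 bne;mulh  2-wide
c2: i3,i4 add;st  2-wide
c3: i5,i6 st;sll  2-wide
c4: i7 ld  RAW r3
c5: i8,i9 and;st  2-wide
c6: i10,i11 and;st  2-wide

CYCLES = 7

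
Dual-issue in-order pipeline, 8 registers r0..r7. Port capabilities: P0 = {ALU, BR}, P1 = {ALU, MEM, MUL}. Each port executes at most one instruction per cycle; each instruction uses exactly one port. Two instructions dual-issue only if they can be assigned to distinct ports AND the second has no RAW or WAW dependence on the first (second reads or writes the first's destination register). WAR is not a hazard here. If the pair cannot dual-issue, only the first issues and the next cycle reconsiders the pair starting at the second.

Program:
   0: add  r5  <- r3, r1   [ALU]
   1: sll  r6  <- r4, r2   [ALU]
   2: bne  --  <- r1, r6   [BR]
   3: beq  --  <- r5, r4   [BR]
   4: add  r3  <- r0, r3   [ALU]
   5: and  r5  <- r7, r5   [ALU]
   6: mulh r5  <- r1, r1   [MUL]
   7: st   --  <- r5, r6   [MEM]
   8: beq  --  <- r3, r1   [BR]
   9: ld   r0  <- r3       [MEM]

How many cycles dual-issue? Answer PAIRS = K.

PAIRS = 3

0. add+sll @i0,i1  | dual
1. bne @i2  | no-port BR/BR
2. beq+add @i3,i4  | dual
3. and @i5  | WAW r5
4. mulh @i6  | no-port MUL/MEM
5. st+beq @i7,i8  | dual
6. ld @i9  | tail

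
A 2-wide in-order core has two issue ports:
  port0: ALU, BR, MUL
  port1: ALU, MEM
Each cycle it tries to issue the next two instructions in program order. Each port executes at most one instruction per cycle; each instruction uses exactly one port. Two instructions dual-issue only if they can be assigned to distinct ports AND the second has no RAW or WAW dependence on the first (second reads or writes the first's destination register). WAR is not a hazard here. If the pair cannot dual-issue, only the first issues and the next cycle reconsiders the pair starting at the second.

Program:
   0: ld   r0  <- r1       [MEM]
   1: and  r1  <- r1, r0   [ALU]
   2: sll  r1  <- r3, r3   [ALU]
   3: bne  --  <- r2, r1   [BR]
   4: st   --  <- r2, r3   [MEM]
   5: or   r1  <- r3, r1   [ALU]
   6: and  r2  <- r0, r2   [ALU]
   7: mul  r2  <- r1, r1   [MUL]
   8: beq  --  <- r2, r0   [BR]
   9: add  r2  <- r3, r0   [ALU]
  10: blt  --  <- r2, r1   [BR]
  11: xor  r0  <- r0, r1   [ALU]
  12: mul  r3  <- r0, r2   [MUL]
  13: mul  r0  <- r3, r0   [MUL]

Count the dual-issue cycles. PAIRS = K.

PAIRS = 4

0. ld @i0  | RAW r0
1. and @i1  | WAW r1
2. sll @i2  | RAW r1
3. bne st @i3,i4  | pair
4. or and @i5,i6  | pair
5. mul @i7  | no-port MUL/BR
6. beq add @i8,i9  | pair
7. blt xor @i10,i11  | pair
8. mul @i12  | no-port MUL/MUL
9. mul @i13  | tail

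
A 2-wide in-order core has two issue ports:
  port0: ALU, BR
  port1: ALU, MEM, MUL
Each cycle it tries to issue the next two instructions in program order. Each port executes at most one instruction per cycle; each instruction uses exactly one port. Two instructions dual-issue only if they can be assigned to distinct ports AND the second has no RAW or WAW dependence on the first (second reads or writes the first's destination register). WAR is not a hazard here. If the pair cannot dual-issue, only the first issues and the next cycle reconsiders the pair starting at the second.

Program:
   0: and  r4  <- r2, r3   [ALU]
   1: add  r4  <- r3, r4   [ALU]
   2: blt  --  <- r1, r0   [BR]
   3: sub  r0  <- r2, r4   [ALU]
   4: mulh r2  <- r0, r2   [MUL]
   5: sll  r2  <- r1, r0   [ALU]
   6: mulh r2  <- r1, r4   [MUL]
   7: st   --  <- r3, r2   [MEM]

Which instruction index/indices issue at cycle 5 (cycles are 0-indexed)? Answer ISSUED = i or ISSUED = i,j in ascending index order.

c0: i0 and  RAW+WAW r4
c1: i1/i2 add+blt  pair
c2: i3 sub  RAW r0
c3: i4 mulh  WAW r2
c4: i5 sll  WAW r2
c5: i6 mulh  no-port MUL/MEM
c6: i7 st  tail

ISSUED = 6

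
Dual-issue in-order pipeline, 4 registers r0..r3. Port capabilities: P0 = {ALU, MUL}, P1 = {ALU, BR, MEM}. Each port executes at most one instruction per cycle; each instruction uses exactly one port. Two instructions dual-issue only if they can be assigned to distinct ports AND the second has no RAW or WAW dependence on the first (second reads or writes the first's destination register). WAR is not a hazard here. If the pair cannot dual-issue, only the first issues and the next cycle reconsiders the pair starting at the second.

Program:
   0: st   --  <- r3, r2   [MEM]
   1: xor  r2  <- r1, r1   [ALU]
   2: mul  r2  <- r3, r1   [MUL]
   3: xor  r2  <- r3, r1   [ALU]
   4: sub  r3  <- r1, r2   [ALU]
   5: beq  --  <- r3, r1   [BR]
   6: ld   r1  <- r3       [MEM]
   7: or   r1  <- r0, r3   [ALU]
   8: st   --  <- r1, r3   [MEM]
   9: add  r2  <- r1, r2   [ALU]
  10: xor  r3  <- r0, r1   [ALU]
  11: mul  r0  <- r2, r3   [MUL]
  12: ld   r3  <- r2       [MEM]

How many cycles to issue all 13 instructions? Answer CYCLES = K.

[0] i0/i1  st.MEM/xor.ALU  -- 2-wide
[1] i2  mul.MUL  -- WAW r2
[2] i3  xor.ALU  -- RAW r2
[3] i4  sub.ALU  -- RAW r3
[4] i5  beq.BR  -- no-port BR/MEM
[5] i6  ld.MEM  -- WAW r1
[6] i7  or.ALU  -- RAW r1
[7] i8/i9  st.MEM/add.ALU  -- 2-wide
[8] i10  xor.ALU  -- RAW r3
[9] i11/i12  mul.MUL/ld.MEM  -- 2-wide

CYCLES = 10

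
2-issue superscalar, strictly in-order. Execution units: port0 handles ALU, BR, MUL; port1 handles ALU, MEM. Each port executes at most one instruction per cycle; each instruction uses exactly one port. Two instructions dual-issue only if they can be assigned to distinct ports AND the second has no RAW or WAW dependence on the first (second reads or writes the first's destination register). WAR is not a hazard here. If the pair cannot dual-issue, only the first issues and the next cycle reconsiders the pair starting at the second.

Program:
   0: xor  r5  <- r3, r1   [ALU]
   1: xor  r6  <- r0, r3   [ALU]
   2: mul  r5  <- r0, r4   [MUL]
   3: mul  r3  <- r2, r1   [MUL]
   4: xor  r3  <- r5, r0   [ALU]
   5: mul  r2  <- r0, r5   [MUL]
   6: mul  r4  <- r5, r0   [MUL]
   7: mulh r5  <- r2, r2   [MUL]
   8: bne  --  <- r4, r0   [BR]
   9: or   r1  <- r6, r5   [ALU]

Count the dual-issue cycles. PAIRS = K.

PAIRS = 3

#0 head=0: xor.ALU/xor.ALU i0+i1 pair
#1 head=2: mul.MUL i2 no-port MUL/MUL
#2 head=3: mul.MUL i3 WAW r3
#3 head=4: xor.ALU/mul.MUL i4+i5 pair
#4 head=6: mul.MUL i6 no-port MUL/MUL
#5 head=7: mulh.MUL i7 no-port MUL/BR
#6 head=8: bne.BR/or.ALU i8+i9 pair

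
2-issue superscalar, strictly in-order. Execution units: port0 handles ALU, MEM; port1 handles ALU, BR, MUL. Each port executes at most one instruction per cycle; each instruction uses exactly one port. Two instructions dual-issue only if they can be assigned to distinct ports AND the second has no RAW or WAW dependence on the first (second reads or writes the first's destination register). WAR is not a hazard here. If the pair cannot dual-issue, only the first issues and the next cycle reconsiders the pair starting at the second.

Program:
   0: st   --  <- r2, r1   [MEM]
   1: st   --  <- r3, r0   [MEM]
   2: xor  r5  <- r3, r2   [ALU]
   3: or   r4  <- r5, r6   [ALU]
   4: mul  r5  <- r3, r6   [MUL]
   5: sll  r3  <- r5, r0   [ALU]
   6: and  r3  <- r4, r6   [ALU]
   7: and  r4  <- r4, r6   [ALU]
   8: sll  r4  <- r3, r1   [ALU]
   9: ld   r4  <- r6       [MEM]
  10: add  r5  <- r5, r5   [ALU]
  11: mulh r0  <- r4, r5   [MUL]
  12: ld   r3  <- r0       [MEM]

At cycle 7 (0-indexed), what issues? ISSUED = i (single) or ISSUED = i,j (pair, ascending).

[0] i0  st.MEM  -- no-port MEM/MEM
[1] i1+i2  st.MEM/xor.ALU  -- 2-wide
[2] i3+i4  or.ALU/mul.MUL  -- 2-wide
[3] i5  sll.ALU  -- WAW r3
[4] i6+i7  and.ALU/and.ALU  -- 2-wide
[5] i8  sll.ALU  -- WAW r4
[6] i9+i10  ld.MEM/add.ALU  -- 2-wide
[7] i11  mulh.MUL  -- RAW r0
[8] i12  ld.MEM  -- tail

ISSUED = 11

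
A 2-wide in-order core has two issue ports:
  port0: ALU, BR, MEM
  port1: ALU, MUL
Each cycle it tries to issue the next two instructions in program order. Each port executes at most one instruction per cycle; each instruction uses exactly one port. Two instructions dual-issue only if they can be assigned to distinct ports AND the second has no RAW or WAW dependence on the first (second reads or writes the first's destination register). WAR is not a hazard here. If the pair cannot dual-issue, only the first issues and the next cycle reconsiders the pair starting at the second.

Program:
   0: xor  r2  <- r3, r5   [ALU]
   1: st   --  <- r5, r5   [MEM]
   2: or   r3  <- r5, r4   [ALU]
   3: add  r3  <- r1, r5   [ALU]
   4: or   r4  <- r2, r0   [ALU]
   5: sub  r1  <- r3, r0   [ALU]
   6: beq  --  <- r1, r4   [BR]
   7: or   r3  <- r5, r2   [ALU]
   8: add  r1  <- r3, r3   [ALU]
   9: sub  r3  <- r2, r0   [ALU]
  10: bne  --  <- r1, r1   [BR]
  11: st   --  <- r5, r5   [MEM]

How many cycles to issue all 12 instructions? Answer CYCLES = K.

CYCLES = 8

0. xor.ALU+st.MEM @i0/i1  | 2-wide
1. or.ALU @i2  | WAW r3
2. add.ALU+or.ALU @i3/i4  | 2-wide
3. sub.ALU @i5  | RAW r1
4. beq.BR+or.ALU @i6/i7  | 2-wide
5. add.ALU+sub.ALU @i8/i9  | 2-wide
6. bne.BR @i10  | no-port BR/MEM
7. st.MEM @i11  | tail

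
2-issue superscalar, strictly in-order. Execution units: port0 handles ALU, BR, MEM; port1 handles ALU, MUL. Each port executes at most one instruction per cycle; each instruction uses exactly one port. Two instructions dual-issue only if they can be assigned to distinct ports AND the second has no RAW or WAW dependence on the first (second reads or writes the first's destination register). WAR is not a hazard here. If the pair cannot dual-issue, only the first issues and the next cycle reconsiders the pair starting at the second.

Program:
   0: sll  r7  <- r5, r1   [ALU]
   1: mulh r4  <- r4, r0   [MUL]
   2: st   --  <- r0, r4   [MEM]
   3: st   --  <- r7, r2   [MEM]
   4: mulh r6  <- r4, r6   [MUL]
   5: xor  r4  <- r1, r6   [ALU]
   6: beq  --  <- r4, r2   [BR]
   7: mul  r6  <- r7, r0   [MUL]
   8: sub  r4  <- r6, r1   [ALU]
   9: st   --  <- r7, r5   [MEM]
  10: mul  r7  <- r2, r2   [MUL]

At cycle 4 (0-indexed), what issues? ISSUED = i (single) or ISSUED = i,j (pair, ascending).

c0: i0&i1 sll mulh  2-wide
c1: i2 st  no-port MEM/MEM
c2: i3&i4 st mulh  2-wide
c3: i5 xor  RAW r4
c4: i6&i7 beq mul  2-wide
c5: i8&i9 sub st  2-wide
c6: i10 mul  tail

ISSUED = 6,7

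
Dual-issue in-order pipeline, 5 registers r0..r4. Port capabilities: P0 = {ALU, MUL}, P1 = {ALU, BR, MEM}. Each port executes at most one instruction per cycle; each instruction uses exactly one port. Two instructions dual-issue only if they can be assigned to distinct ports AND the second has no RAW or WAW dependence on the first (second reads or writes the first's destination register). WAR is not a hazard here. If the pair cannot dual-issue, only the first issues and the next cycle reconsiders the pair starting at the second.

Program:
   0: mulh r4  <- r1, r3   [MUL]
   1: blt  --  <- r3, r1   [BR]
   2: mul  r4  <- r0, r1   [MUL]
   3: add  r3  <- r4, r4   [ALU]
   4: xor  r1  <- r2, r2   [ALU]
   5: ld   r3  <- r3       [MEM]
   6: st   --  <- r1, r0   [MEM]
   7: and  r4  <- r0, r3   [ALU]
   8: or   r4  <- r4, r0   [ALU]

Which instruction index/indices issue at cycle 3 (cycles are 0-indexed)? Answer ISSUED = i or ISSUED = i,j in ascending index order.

ISSUED = 5

[0] i0+i1  mulh.MUL blt.BR  -- dual
[1] i2  mul.MUL  -- RAW r4
[2] i3+i4  add.ALU xor.ALU  -- dual
[3] i5  ld.MEM  -- no-port MEM/MEM
[4] i6+i7  st.MEM and.ALU  -- dual
[5] i8  or.ALU  -- tail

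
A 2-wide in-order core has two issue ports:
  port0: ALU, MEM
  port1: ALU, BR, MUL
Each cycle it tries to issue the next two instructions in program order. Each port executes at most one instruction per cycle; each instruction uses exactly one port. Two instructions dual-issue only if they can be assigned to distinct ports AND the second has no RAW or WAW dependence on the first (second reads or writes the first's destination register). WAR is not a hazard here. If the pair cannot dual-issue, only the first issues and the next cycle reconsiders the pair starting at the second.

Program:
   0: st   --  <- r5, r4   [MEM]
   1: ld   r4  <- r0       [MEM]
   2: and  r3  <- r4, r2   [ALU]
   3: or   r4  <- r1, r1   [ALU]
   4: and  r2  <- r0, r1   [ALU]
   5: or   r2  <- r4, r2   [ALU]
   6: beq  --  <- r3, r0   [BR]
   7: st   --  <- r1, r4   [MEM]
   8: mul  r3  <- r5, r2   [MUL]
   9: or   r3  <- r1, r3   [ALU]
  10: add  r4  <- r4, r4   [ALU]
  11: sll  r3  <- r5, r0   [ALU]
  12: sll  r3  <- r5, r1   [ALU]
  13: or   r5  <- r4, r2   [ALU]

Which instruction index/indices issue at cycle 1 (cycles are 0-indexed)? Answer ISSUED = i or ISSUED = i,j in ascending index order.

c0: i0 st  no-port MEM/MEM
c1: i1 ld  RAW r4
c2: i2+i3 and;or  dual
c3: i4 and  RAW+WAW r2
c4: i5+i6 or;beq  dual
c5: i7+i8 st;mul  dual
c6: i9+i10 or;add  dual
c7: i11 sll  WAW r3
c8: i12+i13 sll;or  dual

ISSUED = 1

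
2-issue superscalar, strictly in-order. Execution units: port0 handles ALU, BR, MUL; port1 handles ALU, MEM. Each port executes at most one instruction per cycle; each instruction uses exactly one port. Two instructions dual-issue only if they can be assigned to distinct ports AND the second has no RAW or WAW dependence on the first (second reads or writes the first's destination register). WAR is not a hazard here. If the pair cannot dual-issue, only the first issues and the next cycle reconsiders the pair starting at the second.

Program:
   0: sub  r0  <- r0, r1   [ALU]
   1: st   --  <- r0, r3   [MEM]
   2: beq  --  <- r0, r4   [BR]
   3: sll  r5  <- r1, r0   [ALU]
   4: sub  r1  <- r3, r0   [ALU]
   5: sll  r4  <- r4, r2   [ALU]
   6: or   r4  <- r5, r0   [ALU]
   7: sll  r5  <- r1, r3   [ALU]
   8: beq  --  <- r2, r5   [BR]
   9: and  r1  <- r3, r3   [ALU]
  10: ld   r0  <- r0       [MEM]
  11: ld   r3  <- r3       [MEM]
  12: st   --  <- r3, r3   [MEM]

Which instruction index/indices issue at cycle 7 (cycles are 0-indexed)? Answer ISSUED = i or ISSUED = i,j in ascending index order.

0. sub @i0  | RAW r0
1. st+beq @i1,i2  | 2-wide
2. sll+sub @i3,i4  | 2-wide
3. sll @i5  | WAW r4
4. or+sll @i6,i7  | 2-wide
5. beq+and @i8,i9  | 2-wide
6. ld @i10  | no-port MEM/MEM
7. ld @i11  | no-port MEM/MEM
8. st @i12  | tail

ISSUED = 11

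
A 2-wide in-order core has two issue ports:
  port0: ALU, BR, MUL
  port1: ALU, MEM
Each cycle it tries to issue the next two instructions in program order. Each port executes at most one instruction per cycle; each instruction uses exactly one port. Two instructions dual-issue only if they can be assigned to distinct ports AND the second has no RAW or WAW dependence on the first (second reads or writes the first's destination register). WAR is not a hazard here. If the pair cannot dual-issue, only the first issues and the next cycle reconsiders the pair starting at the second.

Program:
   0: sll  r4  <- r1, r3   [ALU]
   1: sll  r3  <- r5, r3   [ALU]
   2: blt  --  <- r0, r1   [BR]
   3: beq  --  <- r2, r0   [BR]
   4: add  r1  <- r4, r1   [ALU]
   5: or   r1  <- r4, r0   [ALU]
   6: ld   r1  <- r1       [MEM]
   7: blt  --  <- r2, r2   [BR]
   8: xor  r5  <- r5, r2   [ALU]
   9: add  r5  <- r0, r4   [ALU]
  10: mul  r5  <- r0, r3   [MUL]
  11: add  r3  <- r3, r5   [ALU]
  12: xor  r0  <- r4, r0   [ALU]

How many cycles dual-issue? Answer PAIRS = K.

PAIRS = 4

[0] i0,i1  sll.ALU/sll.ALU  -- 2-wide
[1] i2  blt.BR  -- no-port BR/BR
[2] i3,i4  beq.BR/add.ALU  -- 2-wide
[3] i5  or.ALU  -- RAW+WAW r1
[4] i6,i7  ld.MEM/blt.BR  -- 2-wide
[5] i8  xor.ALU  -- WAW r5
[6] i9  add.ALU  -- WAW r5
[7] i10  mul.MUL  -- RAW r5
[8] i11,i12  add.ALU/xor.ALU  -- 2-wide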